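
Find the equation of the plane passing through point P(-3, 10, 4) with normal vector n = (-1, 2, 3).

The plane through P with normal n = (a, b, c) satisfies n·(r - P) = 0,
i.e. ax + by + cz = a·x₀ + b·y₀ + c·z₀.
d = (-1)·(-3) + 2·10 + 3·4
  = 3 + 20 + 12
  = 35
Equation: -x + 2y + 3z = 35

-x + 2y + 3z = 35


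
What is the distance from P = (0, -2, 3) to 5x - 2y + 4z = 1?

distance = |a·x₀ + b·y₀ + c·z₀ - d| / √(a² + b² + c²)
  = |5·0 + (-2)·(-2) + 4·3 - 1| / √(5² + (-2)² + 4²)
  = |0 + 4 + 12 - 1| / √(25 + 4 + 16)
  = |15| / √45
  = 15 / 6.708
  ≈ 2.236

2.236


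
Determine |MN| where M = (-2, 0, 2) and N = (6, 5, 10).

d = √[(x₂-x₁)² + (y₂-y₁)² + (z₂-z₁)²]
  = √[8² + 5² + 8²]
  = √[64 + 25 + 64]
  = √153
  ≈ 12.37

12.37


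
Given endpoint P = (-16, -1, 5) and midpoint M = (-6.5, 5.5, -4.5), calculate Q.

Q = 2M - P
  = (2·(-6.5) - (-16), 2·5.5 - (-1), 2·(-4.5) - 5)
  = (-13 + 16, 11 + 1, -9 - 5)
  = (3, 12, -14)

(3, 12, -14)


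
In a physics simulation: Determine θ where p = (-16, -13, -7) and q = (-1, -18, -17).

p·q = (-16)·(-1) + (-13)·(-18) + (-7)·(-17) = 16 + 234 + 119 = 369
|p| = √((-16)² + (-13)² + (-7)²) = √474 ≈ 21.77
|q| = √((-1)² + (-18)² + (-17)²) = √614 ≈ 24.78
cos θ = (p·q)/(|p||q|) = 369/(21.77·24.78) ≈ 0.684
θ = arccos(0.684) ≈ 46.84°

46.84°


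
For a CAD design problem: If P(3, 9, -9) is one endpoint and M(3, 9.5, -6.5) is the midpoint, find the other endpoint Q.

Q = 2M - P
  = (2·3 - 3, 2·9.5 - 9, 2·(-6.5) - (-9))
  = (6 - 3, 19 - 9, -13 + 9)
  = (3, 10, -4)

(3, 10, -4)


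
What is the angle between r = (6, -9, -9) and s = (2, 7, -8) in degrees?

r·s = 6·2 + (-9)·7 + (-9)·(-8) = 12 - 63 + 72 = 21
|r| = √(6² + (-9)² + (-9)²) = √198 ≈ 14.07
|s| = √(2² + 7² + (-8)²) = √117 ≈ 10.82
cos θ = (r·s)/(|r||s|) = 21/(14.07·10.82) ≈ 0.138
θ = arccos(0.138) ≈ 82.07°

82.07°


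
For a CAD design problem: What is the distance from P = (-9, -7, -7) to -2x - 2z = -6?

distance = |a·x₀ + b·y₀ + c·z₀ - d| / √(a² + b² + c²)
  = |(-2)·(-9) + 0·(-7) + (-2)·(-7) - (-6)| / √((-2)² + 0² + (-2)²)
  = |18 + 0 + 14 + 6| / √(4 + 0 + 4)
  = |38| / √8
  = 38 / 2.828
  ≈ 13.44

13.44


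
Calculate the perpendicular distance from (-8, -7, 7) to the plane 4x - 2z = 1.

distance = |a·x₀ + b·y₀ + c·z₀ - d| / √(a² + b² + c²)
  = |4·(-8) + 0·(-7) + (-2)·7 - 1| / √(4² + 0² + (-2)²)
  = |-32 + 0 - 14 - 1| / √(16 + 0 + 4)
  = |-47| / √20
  = 47 / 4.472
  ≈ 10.51

10.51


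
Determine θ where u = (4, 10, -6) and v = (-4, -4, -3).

u·v = 4·(-4) + 10·(-4) + (-6)·(-3) = -16 - 40 + 18 = -38
|u| = √(4² + 10² + (-6)²) = √152 ≈ 12.33
|v| = √((-4)² + (-4)² + (-3)²) = √41 ≈ 6.403
cos θ = (u·v)/(|u||v|) = -38/(12.33·6.403) ≈ -0.4814
θ = arccos(-0.4814) ≈ 118.8°

118.8°


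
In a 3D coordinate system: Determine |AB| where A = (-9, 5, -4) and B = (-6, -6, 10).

d = √[(x₂-x₁)² + (y₂-y₁)² + (z₂-z₁)²]
  = √[3² + (-11)² + 14²]
  = √[9 + 121 + 196]
  = √326
  ≈ 18.06

18.06


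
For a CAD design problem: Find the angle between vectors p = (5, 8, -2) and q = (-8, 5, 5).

p·q = 5·(-8) + 8·5 + (-2)·5 = -40 + 40 - 10 = -10
|p| = √(5² + 8² + (-2)²) = √93 ≈ 9.644
|q| = √((-8)² + 5² + 5²) = √114 ≈ 10.68
cos θ = (p·q)/(|p||q|) = -10/(9.644·10.68) ≈ -0.09712
θ = arccos(-0.09712) ≈ 95.57°

95.57°


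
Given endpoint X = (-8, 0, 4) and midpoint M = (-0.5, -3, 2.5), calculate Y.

Y = 2M - X
  = (2·(-0.5) - (-8), 2·(-3) - 0, 2·2.5 - 4)
  = (-1 + 8, -6 + 0, 5 - 4)
  = (7, -6, 1)

(7, -6, 1)


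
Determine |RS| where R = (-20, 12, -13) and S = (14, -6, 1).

d = √[(x₂-x₁)² + (y₂-y₁)² + (z₂-z₁)²]
  = √[34² + (-18)² + 14²]
  = √[1156 + 324 + 196]
  = √1676
  ≈ 40.94

40.94


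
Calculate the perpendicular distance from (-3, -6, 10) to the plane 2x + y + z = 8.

distance = |a·x₀ + b·y₀ + c·z₀ - d| / √(a² + b² + c²)
  = |2·(-3) + 1·(-6) + 1·10 - 8| / √(2² + 1² + 1²)
  = |-6 - 6 + 10 - 8| / √(4 + 1 + 1)
  = |-10| / √6
  = 10 / 2.449
  ≈ 4.082

4.082


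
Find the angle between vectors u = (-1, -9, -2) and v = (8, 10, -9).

u·v = (-1)·8 + (-9)·10 + (-2)·(-9) = -8 - 90 + 18 = -80
|u| = √((-1)² + (-9)² + (-2)²) = √86 ≈ 9.274
|v| = √(8² + 10² + (-9)²) = √245 ≈ 15.65
cos θ = (u·v)/(|u||v|) = -80/(9.274·15.65) ≈ -0.5511
θ = arccos(-0.5511) ≈ 123.4°

123.4°


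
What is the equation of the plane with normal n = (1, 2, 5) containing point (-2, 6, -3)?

The plane through P with normal n = (a, b, c) satisfies n·(r - P) = 0,
i.e. ax + by + cz = a·x₀ + b·y₀ + c·z₀.
d = 1·(-2) + 2·6 + 5·(-3)
  = -2 + 12 - 15
  = -5
Equation: x + 2y + 5z = -5

x + 2y + 5z = -5


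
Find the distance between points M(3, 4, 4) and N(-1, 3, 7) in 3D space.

d = √[(x₂-x₁)² + (y₂-y₁)² + (z₂-z₁)²]
  = √[(-4)² + (-1)² + 3²]
  = √[16 + 1 + 9]
  = √26
  ≈ 5.099

5.099


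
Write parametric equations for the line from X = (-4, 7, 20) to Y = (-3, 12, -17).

Direction vector d = Y - X = (-3 + 4, 12 - 7, -17 - 20) = (1, 5, -37)
Parametric form r = X + t·d:
x = -4 + t, y = 7 + 5t, z = 20 - 37t

x = -4 + t, y = 7 + 5t, z = 20 - 37t


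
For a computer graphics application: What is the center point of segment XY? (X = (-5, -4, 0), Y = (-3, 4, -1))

M = ((x₁+x₂)/2, (y₁+y₂)/2, (z₁+z₂)/2)
  = ((-5 - 3)/2, (-4 + 4)/2, (0 - 1)/2)
  = (-8/2, 0/2, -1/2)
  = (-4, 0, -0.5)

(-4, 0, -0.5)


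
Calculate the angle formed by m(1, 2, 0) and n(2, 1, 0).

m·n = 1·2 + 2·1 + 0·0 = 2 + 2 + 0 = 4
|m| = √(1² + 2² + 0²) = √5 ≈ 2.236
|n| = √(2² + 1² + 0²) = √5 ≈ 2.236
cos θ = (m·n)/(|m||n|) = 4/(2.236·2.236) ≈ 0.8
θ = arccos(0.8) ≈ 36.87°

36.87°


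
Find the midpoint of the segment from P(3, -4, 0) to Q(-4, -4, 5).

M = ((x₁+x₂)/2, (y₁+y₂)/2, (z₁+z₂)/2)
  = ((3 - 4)/2, (-4 - 4)/2, (0 + 5)/2)
  = (-1/2, -8/2, 5/2)
  = (-0.5, -4, 2.5)

(-0.5, -4, 2.5)


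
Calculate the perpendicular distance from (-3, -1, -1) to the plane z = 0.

distance = |a·x₀ + b·y₀ + c·z₀ - d| / √(a² + b² + c²)
  = |0·(-3) + 0·(-1) + 1·(-1) - 0| / √(0² + 0² + 1²)
  = |0 + 0 - 1 + 0| / √(0 + 0 + 1)
  = |-1| / √1
  = 1 / 1
  ≈ 1

1


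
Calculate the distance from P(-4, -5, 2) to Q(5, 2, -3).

d = √[(x₂-x₁)² + (y₂-y₁)² + (z₂-z₁)²]
  = √[9² + 7² + (-5)²]
  = √[81 + 49 + 25]
  = √155
  ≈ 12.45

12.45


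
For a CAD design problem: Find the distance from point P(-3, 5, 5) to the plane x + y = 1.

distance = |a·x₀ + b·y₀ + c·z₀ - d| / √(a² + b² + c²)
  = |1·(-3) + 1·5 + 0·5 - 1| / √(1² + 1² + 0²)
  = |-3 + 5 + 0 - 1| / √(1 + 1 + 0)
  = |1| / √2
  = 1 / 1.414
  ≈ 0.7071

0.7071


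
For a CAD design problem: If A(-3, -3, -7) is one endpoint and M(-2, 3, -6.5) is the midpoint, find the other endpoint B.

B = 2M - A
  = (2·(-2) - (-3), 2·3 - (-3), 2·(-6.5) - (-7))
  = (-4 + 3, 6 + 3, -13 + 7)
  = (-1, 9, -6)

(-1, 9, -6)


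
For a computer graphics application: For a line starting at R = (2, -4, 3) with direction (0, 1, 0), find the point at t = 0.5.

P(t) = R + t·d
  = (2 + 0·0.5, -4 + 1·0.5, 3 + 0·0.5)
  = (2 + 0, -4 + 0.5, 3 + 0)
  = (2, -3.5, 3)

(2, -3.5, 3)


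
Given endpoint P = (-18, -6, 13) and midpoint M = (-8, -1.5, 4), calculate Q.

Q = 2M - P
  = (2·(-8) - (-18), 2·(-1.5) - (-6), 2·4 - 13)
  = (-16 + 18, -3 + 6, 8 - 13)
  = (2, 3, -5)

(2, 3, -5)


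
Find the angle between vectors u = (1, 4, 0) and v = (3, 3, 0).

u·v = 1·3 + 4·3 + 0·0 = 3 + 12 + 0 = 15
|u| = √(1² + 4² + 0²) = √17 ≈ 4.123
|v| = √(3² + 3² + 0²) = √18 ≈ 4.243
cos θ = (u·v)/(|u||v|) = 15/(4.123·4.243) ≈ 0.8575
θ = arccos(0.8575) ≈ 30.96°

30.96°


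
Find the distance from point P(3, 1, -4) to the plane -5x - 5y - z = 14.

distance = |a·x₀ + b·y₀ + c·z₀ - d| / √(a² + b² + c²)
  = |(-5)·3 + (-5)·1 + (-1)·(-4) - 14| / √((-5)² + (-5)² + (-1)²)
  = |-15 - 5 + 4 - 14| / √(25 + 25 + 1)
  = |-30| / √51
  = 30 / 7.141
  ≈ 4.201

4.201


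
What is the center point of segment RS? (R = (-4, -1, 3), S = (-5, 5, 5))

M = ((x₁+x₂)/2, (y₁+y₂)/2, (z₁+z₂)/2)
  = ((-4 - 5)/2, (-1 + 5)/2, (3 + 5)/2)
  = (-9/2, 4/2, 8/2)
  = (-4.5, 2, 4)

(-4.5, 2, 4)


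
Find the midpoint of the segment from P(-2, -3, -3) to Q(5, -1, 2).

M = ((x₁+x₂)/2, (y₁+y₂)/2, (z₁+z₂)/2)
  = ((-2 + 5)/2, (-3 - 1)/2, (-3 + 2)/2)
  = (3/2, -4/2, -1/2)
  = (1.5, -2, -0.5)

(1.5, -2, -0.5)


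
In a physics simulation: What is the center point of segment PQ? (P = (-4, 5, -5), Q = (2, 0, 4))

M = ((x₁+x₂)/2, (y₁+y₂)/2, (z₁+z₂)/2)
  = ((-4 + 2)/2, (5 + 0)/2, (-5 + 4)/2)
  = (-2/2, 5/2, -1/2)
  = (-1, 2.5, -0.5)

(-1, 2.5, -0.5)


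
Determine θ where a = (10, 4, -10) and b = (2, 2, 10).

a·b = 10·2 + 4·2 + (-10)·10 = 20 + 8 - 100 = -72
|a| = √(10² + 4² + (-10)²) = √216 ≈ 14.7
|b| = √(2² + 2² + 10²) = √108 ≈ 10.39
cos θ = (a·b)/(|a||b|) = -72/(14.7·10.39) ≈ -0.4714
θ = arccos(-0.4714) ≈ 118.1°

118.1°


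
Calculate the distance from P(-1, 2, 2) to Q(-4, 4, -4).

d = √[(x₂-x₁)² + (y₂-y₁)² + (z₂-z₁)²]
  = √[(-3)² + 2² + (-6)²]
  = √[9 + 4 + 36]
  = √49
  ≈ 7

7


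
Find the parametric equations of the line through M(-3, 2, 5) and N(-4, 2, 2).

Direction vector d = N - M = (-4 + 3, 2 - 2, 2 - 5) = (-1, 0, -3)
Parametric form r = M + t·d:
x = -3 - t, y = 2, z = 5 - 3t

x = -3 - t, y = 2, z = 5 - 3t


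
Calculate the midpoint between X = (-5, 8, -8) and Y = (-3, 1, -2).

M = ((x₁+x₂)/2, (y₁+y₂)/2, (z₁+z₂)/2)
  = ((-5 - 3)/2, (8 + 1)/2, (-8 - 2)/2)
  = (-8/2, 9/2, -10/2)
  = (-4, 4.5, -5)

(-4, 4.5, -5)


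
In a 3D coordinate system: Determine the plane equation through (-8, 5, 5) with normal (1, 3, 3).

The plane through P with normal n = (a, b, c) satisfies n·(r - P) = 0,
i.e. ax + by + cz = a·x₀ + b·y₀ + c·z₀.
d = 1·(-8) + 3·5 + 3·5
  = -8 + 15 + 15
  = 22
Equation: x + 3y + 3z = 22

x + 3y + 3z = 22


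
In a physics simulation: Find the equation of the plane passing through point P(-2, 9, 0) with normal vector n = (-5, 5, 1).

The plane through P with normal n = (a, b, c) satisfies n·(r - P) = 0,
i.e. ax + by + cz = a·x₀ + b·y₀ + c·z₀.
d = (-5)·(-2) + 5·9 + 1·0
  = 10 + 45 + 0
  = 55
Equation: -5x + 5y + z = 55

-5x + 5y + z = 55


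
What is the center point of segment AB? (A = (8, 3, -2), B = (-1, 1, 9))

M = ((x₁+x₂)/2, (y₁+y₂)/2, (z₁+z₂)/2)
  = ((8 - 1)/2, (3 + 1)/2, (-2 + 9)/2)
  = (7/2, 4/2, 7/2)
  = (3.5, 2, 3.5)

(3.5, 2, 3.5)


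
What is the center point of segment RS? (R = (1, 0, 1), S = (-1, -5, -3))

M = ((x₁+x₂)/2, (y₁+y₂)/2, (z₁+z₂)/2)
  = ((1 - 1)/2, (0 - 5)/2, (1 - 3)/2)
  = (0/2, -5/2, -2/2)
  = (0, -2.5, -1)

(0, -2.5, -1)


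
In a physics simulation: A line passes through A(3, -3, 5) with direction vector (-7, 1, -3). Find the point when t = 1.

P(t) = A + t·d
  = (3 + (-7)·1, -3 + 1·1, 5 + (-3)·1)
  = (3 - 7, -3 + 1, 5 - 3)
  = (-4, -2, 2)

(-4, -2, 2)


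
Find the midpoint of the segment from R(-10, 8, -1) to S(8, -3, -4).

M = ((x₁+x₂)/2, (y₁+y₂)/2, (z₁+z₂)/2)
  = ((-10 + 8)/2, (8 - 3)/2, (-1 - 4)/2)
  = (-2/2, 5/2, -5/2)
  = (-1, 2.5, -2.5)

(-1, 2.5, -2.5)


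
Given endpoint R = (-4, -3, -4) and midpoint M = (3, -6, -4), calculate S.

S = 2M - R
  = (2·3 - (-4), 2·(-6) - (-3), 2·(-4) - (-4))
  = (6 + 4, -12 + 3, -8 + 4)
  = (10, -9, -4)

(10, -9, -4)


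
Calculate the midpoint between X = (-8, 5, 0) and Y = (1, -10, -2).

M = ((x₁+x₂)/2, (y₁+y₂)/2, (z₁+z₂)/2)
  = ((-8 + 1)/2, (5 - 10)/2, (0 - 2)/2)
  = (-7/2, -5/2, -2/2)
  = (-3.5, -2.5, -1)

(-3.5, -2.5, -1)


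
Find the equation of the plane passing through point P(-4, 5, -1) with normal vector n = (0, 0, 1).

The plane through P with normal n = (a, b, c) satisfies n·(r - P) = 0,
i.e. ax + by + cz = a·x₀ + b·y₀ + c·z₀.
d = 0·(-4) + 0·5 + 1·(-1)
  = 0 + 0 - 1
  = -1
Equation: z = -1

z = -1


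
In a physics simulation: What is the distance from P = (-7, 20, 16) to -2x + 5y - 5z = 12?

distance = |a·x₀ + b·y₀ + c·z₀ - d| / √(a² + b² + c²)
  = |(-2)·(-7) + 5·20 + (-5)·16 - 12| / √((-2)² + 5² + (-5)²)
  = |14 + 100 - 80 - 12| / √(4 + 25 + 25)
  = |22| / √54
  = 22 / 7.348
  ≈ 2.994

2.994


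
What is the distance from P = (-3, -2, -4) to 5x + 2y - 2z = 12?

distance = |a·x₀ + b·y₀ + c·z₀ - d| / √(a² + b² + c²)
  = |5·(-3) + 2·(-2) + (-2)·(-4) - 12| / √(5² + 2² + (-2)²)
  = |-15 - 4 + 8 - 12| / √(25 + 4 + 4)
  = |-23| / √33
  = 23 / 5.745
  ≈ 4.004

4.004


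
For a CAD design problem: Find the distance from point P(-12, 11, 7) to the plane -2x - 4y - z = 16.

distance = |a·x₀ + b·y₀ + c·z₀ - d| / √(a² + b² + c²)
  = |(-2)·(-12) + (-4)·11 + (-1)·7 - 16| / √((-2)² + (-4)² + (-1)²)
  = |24 - 44 - 7 - 16| / √(4 + 16 + 1)
  = |-43| / √21
  = 43 / 4.583
  ≈ 9.383

9.383


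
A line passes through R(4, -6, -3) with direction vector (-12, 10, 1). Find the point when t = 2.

P(t) = R + t·d
  = (4 + (-12)·2, -6 + 10·2, -3 + 1·2)
  = (4 - 24, -6 + 20, -3 + 2)
  = (-20, 14, -1)

(-20, 14, -1)


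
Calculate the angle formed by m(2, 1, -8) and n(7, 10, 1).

m·n = 2·7 + 1·10 + (-8)·1 = 14 + 10 - 8 = 16
|m| = √(2² + 1² + (-8)²) = √69 ≈ 8.307
|n| = √(7² + 10² + 1²) = √150 ≈ 12.25
cos θ = (m·n)/(|m||n|) = 16/(8.307·12.25) ≈ 0.1573
θ = arccos(0.1573) ≈ 80.95°

80.95°


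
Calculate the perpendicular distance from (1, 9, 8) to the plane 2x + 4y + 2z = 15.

distance = |a·x₀ + b·y₀ + c·z₀ - d| / √(a² + b² + c²)
  = |2·1 + 4·9 + 2·8 - 15| / √(2² + 4² + 2²)
  = |2 + 36 + 16 - 15| / √(4 + 16 + 4)
  = |39| / √24
  = 39 / 4.899
  ≈ 7.961

7.961


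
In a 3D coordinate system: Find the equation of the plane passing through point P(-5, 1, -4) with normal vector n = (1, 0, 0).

The plane through P with normal n = (a, b, c) satisfies n·(r - P) = 0,
i.e. ax + by + cz = a·x₀ + b·y₀ + c·z₀.
d = 1·(-5) + 0·1 + 0·(-4)
  = -5 + 0 + 0
  = -5
Equation: x = -5

x = -5


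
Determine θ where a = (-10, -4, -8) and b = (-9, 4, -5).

a·b = (-10)·(-9) + (-4)·4 + (-8)·(-5) = 90 - 16 + 40 = 114
|a| = √((-10)² + (-4)² + (-8)²) = √180 ≈ 13.42
|b| = √((-9)² + 4² + (-5)²) = √122 ≈ 11.05
cos θ = (a·b)/(|a||b|) = 114/(13.42·11.05) ≈ 0.7693
θ = arccos(0.7693) ≈ 39.71°

39.71°


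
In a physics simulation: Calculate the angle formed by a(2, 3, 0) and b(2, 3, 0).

a·b = 2·2 + 3·3 + 0·0 = 4 + 9 + 0 = 13
|a| = √(2² + 3² + 0²) = √13 ≈ 3.606
|b| = √(2² + 3² + 0²) = √13 ≈ 3.606
cos θ = (a·b)/(|a||b|) = 13/(3.606·3.606) ≈ 1
θ = arccos(1) ≈ 0°

0°


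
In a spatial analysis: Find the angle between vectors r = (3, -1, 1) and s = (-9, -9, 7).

r·s = 3·(-9) + (-1)·(-9) + 1·7 = -27 + 9 + 7 = -11
|r| = √(3² + (-1)² + 1²) = √11 ≈ 3.317
|s| = √((-9)² + (-9)² + 7²) = √211 ≈ 14.53
cos θ = (r·s)/(|r||s|) = -11/(3.317·14.53) ≈ -0.2283
θ = arccos(-0.2283) ≈ 103.2°

103.2°


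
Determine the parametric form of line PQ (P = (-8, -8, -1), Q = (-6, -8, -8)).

Direction vector d = Q - P = (-6 + 8, -8 + 8, -8 + 1) = (2, 0, -7)
Parametric form r = P + t·d:
x = -8 + 2t, y = -8, z = -1 - 7t

x = -8 + 2t, y = -8, z = -1 - 7t


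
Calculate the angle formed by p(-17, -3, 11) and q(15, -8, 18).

p·q = (-17)·15 + (-3)·(-8) + 11·18 = -255 + 24 + 198 = -33
|p| = √((-17)² + (-3)² + 11²) = √419 ≈ 20.47
|q| = √(15² + (-8)² + 18²) = √613 ≈ 24.76
cos θ = (p·q)/(|p||q|) = -33/(20.47·24.76) ≈ -0.06511
θ = arccos(-0.06511) ≈ 93.73°

93.73°


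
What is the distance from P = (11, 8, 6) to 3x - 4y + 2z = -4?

distance = |a·x₀ + b·y₀ + c·z₀ - d| / √(a² + b² + c²)
  = |3·11 + (-4)·8 + 2·6 - (-4)| / √(3² + (-4)² + 2²)
  = |33 - 32 + 12 + 4| / √(9 + 16 + 4)
  = |17| / √29
  = 17 / 5.385
  ≈ 3.157

3.157


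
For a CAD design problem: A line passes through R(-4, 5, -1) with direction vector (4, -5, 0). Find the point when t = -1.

P(t) = R + t·d
  = (-4 + 4·(-1), 5 + (-5)·(-1), -1 + 0·(-1))
  = (-4 - 4, 5 + 5, -1 + 0)
  = (-8, 10, -1)

(-8, 10, -1)


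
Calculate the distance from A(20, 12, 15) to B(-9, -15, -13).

d = √[(x₂-x₁)² + (y₂-y₁)² + (z₂-z₁)²]
  = √[(-29)² + (-27)² + (-28)²]
  = √[841 + 729 + 784]
  = √2354
  ≈ 48.52

48.52


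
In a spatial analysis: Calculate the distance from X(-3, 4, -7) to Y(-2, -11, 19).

d = √[(x₂-x₁)² + (y₂-y₁)² + (z₂-z₁)²]
  = √[1² + (-15)² + 26²]
  = √[1 + 225 + 676]
  = √902
  ≈ 30.03

30.03


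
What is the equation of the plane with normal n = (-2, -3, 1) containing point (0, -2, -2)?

The plane through P with normal n = (a, b, c) satisfies n·(r - P) = 0,
i.e. ax + by + cz = a·x₀ + b·y₀ + c·z₀.
d = (-2)·0 + (-3)·(-2) + 1·(-2)
  = 0 + 6 - 2
  = 4
Equation: -2x - 3y + z = 4

-2x - 3y + z = 4


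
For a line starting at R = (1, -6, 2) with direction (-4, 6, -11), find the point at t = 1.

P(t) = R + t·d
  = (1 + (-4)·1, -6 + 6·1, 2 + (-11)·1)
  = (1 - 4, -6 + 6, 2 - 11)
  = (-3, 0, -9)

(-3, 0, -9)


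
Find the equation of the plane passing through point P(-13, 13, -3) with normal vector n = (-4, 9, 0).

The plane through P with normal n = (a, b, c) satisfies n·(r - P) = 0,
i.e. ax + by + cz = a·x₀ + b·y₀ + c·z₀.
d = (-4)·(-13) + 9·13 + 0·(-3)
  = 52 + 117 + 0
  = 169
Equation: -4x + 9y = 169

-4x + 9y = 169


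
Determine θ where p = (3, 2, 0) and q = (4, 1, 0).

p·q = 3·4 + 2·1 + 0·0 = 12 + 2 + 0 = 14
|p| = √(3² + 2² + 0²) = √13 ≈ 3.606
|q| = √(4² + 1² + 0²) = √17 ≈ 4.123
cos θ = (p·q)/(|p||q|) = 14/(3.606·4.123) ≈ 0.9417
θ = arccos(0.9417) ≈ 19.65°

19.65°


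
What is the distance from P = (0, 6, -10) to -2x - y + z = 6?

distance = |a·x₀ + b·y₀ + c·z₀ - d| / √(a² + b² + c²)
  = |(-2)·0 + (-1)·6 + 1·(-10) - 6| / √((-2)² + (-1)² + 1²)
  = |0 - 6 - 10 - 6| / √(4 + 1 + 1)
  = |-22| / √6
  = 22 / 2.449
  ≈ 8.981

8.981


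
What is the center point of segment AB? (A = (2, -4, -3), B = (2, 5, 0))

M = ((x₁+x₂)/2, (y₁+y₂)/2, (z₁+z₂)/2)
  = ((2 + 2)/2, (-4 + 5)/2, (-3 + 0)/2)
  = (4/2, 1/2, -3/2)
  = (2, 0.5, -1.5)

(2, 0.5, -1.5)


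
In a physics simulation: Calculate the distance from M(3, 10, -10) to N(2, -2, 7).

d = √[(x₂-x₁)² + (y₂-y₁)² + (z₂-z₁)²]
  = √[(-1)² + (-12)² + 17²]
  = √[1 + 144 + 289]
  = √434
  ≈ 20.83

20.83


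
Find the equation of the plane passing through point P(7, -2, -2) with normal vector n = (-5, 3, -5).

The plane through P with normal n = (a, b, c) satisfies n·(r - P) = 0,
i.e. ax + by + cz = a·x₀ + b·y₀ + c·z₀.
d = (-5)·7 + 3·(-2) + (-5)·(-2)
  = -35 - 6 + 10
  = -31
Equation: -5x + 3y - 5z = -31

-5x + 3y - 5z = -31


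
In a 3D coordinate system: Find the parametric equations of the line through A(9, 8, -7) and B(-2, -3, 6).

Direction vector d = B - A = (-2 - 9, -3 - 8, 6 + 7) = (-11, -11, 13)
Parametric form r = A + t·d:
x = 9 - 11t, y = 8 - 11t, z = -7 + 13t

x = 9 - 11t, y = 8 - 11t, z = -7 + 13t


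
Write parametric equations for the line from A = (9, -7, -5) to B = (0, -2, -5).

Direction vector d = B - A = (0 - 9, -2 + 7, -5 + 5) = (-9, 5, 0)
Parametric form r = A + t·d:
x = 9 - 9t, y = -7 + 5t, z = -5

x = 9 - 9t, y = -7 + 5t, z = -5


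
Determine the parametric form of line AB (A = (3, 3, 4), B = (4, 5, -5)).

Direction vector d = B - A = (4 - 3, 5 - 3, -5 - 4) = (1, 2, -9)
Parametric form r = A + t·d:
x = 3 + t, y = 3 + 2t, z = 4 - 9t

x = 3 + t, y = 3 + 2t, z = 4 - 9t


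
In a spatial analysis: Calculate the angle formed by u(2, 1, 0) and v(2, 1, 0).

u·v = 2·2 + 1·1 + 0·0 = 4 + 1 + 0 = 5
|u| = √(2² + 1² + 0²) = √5 ≈ 2.236
|v| = √(2² + 1² + 0²) = √5 ≈ 2.236
cos θ = (u·v)/(|u||v|) = 5/(2.236·2.236) ≈ 1
θ = arccos(1) ≈ 0°

0°


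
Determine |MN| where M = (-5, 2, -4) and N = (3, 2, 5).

d = √[(x₂-x₁)² + (y₂-y₁)² + (z₂-z₁)²]
  = √[8² + 0² + 9²]
  = √[64 + 0 + 81]
  = √145
  ≈ 12.04

12.04


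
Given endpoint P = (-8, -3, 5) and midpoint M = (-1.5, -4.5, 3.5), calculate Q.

Q = 2M - P
  = (2·(-1.5) - (-8), 2·(-4.5) - (-3), 2·3.5 - 5)
  = (-3 + 8, -9 + 3, 7 - 5)
  = (5, -6, 2)

(5, -6, 2)


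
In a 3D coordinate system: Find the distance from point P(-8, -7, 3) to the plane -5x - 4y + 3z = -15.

distance = |a·x₀ + b·y₀ + c·z₀ - d| / √(a² + b² + c²)
  = |(-5)·(-8) + (-4)·(-7) + 3·3 - (-15)| / √((-5)² + (-4)² + 3²)
  = |40 + 28 + 9 + 15| / √(25 + 16 + 9)
  = |92| / √50
  = 92 / 7.071
  ≈ 13.01

13.01


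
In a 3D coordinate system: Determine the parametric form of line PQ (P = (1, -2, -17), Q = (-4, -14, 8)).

Direction vector d = Q - P = (-4 - 1, -14 + 2, 8 + 17) = (-5, -12, 25)
Parametric form r = P + t·d:
x = 1 - 5t, y = -2 - 12t, z = -17 + 25t

x = 1 - 5t, y = -2 - 12t, z = -17 + 25t


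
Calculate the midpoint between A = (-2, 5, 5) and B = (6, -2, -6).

M = ((x₁+x₂)/2, (y₁+y₂)/2, (z₁+z₂)/2)
  = ((-2 + 6)/2, (5 - 2)/2, (5 - 6)/2)
  = (4/2, 3/2, -1/2)
  = (2, 1.5, -0.5)

(2, 1.5, -0.5)


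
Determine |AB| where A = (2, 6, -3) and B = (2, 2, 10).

d = √[(x₂-x₁)² + (y₂-y₁)² + (z₂-z₁)²]
  = √[0² + (-4)² + 13²]
  = √[0 + 16 + 169]
  = √185
  ≈ 13.6

13.6


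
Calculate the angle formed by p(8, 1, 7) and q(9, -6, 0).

p·q = 8·9 + 1·(-6) + 7·0 = 72 - 6 + 0 = 66
|p| = √(8² + 1² + 7²) = √114 ≈ 10.68
|q| = √(9² + (-6)² + 0²) = √117 ≈ 10.82
cos θ = (p·q)/(|p||q|) = 66/(10.68·10.82) ≈ 0.5715
θ = arccos(0.5715) ≈ 55.15°

55.15°


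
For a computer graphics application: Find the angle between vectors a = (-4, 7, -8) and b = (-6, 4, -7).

a·b = (-4)·(-6) + 7·4 + (-8)·(-7) = 24 + 28 + 56 = 108
|a| = √((-4)² + 7² + (-8)²) = √129 ≈ 11.36
|b| = √((-6)² + 4² + (-7)²) = √101 ≈ 10.05
cos θ = (a·b)/(|a||b|) = 108/(11.36·10.05) ≈ 0.9462
θ = arccos(0.9462) ≈ 18.89°

18.89°


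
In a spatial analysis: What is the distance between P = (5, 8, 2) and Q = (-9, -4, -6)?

d = √[(x₂-x₁)² + (y₂-y₁)² + (z₂-z₁)²]
  = √[(-14)² + (-12)² + (-8)²]
  = √[196 + 144 + 64]
  = √404
  ≈ 20.1

20.1


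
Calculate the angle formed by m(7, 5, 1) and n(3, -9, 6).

m·n = 7·3 + 5·(-9) + 1·6 = 21 - 45 + 6 = -18
|m| = √(7² + 5² + 1²) = √75 ≈ 8.66
|n| = √(3² + (-9)² + 6²) = √126 ≈ 11.22
cos θ = (m·n)/(|m||n|) = -18/(8.66·11.22) ≈ -0.1852
θ = arccos(-0.1852) ≈ 100.7°

100.7°


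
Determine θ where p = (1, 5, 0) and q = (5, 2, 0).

p·q = 1·5 + 5·2 + 0·0 = 5 + 10 + 0 = 15
|p| = √(1² + 5² + 0²) = √26 ≈ 5.099
|q| = √(5² + 2² + 0²) = √29 ≈ 5.385
cos θ = (p·q)/(|p||q|) = 15/(5.099·5.385) ≈ 0.5463
θ = arccos(0.5463) ≈ 56.89°

56.89°


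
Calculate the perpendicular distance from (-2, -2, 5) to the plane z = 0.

distance = |a·x₀ + b·y₀ + c·z₀ - d| / √(a² + b² + c²)
  = |0·(-2) + 0·(-2) + 1·5 - 0| / √(0² + 0² + 1²)
  = |0 + 0 + 5 + 0| / √(0 + 0 + 1)
  = |5| / √1
  = 5 / 1
  ≈ 5

5


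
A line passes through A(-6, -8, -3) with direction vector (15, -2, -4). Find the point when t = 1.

P(t) = A + t·d
  = (-6 + 15·1, -8 + (-2)·1, -3 + (-4)·1)
  = (-6 + 15, -8 - 2, -3 - 4)
  = (9, -10, -7)

(9, -10, -7)


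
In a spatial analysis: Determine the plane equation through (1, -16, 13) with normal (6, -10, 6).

The plane through P with normal n = (a, b, c) satisfies n·(r - P) = 0,
i.e. ax + by + cz = a·x₀ + b·y₀ + c·z₀.
d = 6·1 + (-10)·(-16) + 6·13
  = 6 + 160 + 78
  = 244
Equation: 6x - 10y + 6z = 244

6x - 10y + 6z = 244


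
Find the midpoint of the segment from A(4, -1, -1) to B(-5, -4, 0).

M = ((x₁+x₂)/2, (y₁+y₂)/2, (z₁+z₂)/2)
  = ((4 - 5)/2, (-1 - 4)/2, (-1 + 0)/2)
  = (-1/2, -5/2, -1/2)
  = (-0.5, -2.5, -0.5)

(-0.5, -2.5, -0.5)


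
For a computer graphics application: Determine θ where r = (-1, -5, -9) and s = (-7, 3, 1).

r·s = (-1)·(-7) + (-5)·3 + (-9)·1 = 7 - 15 - 9 = -17
|r| = √((-1)² + (-5)² + (-9)²) = √107 ≈ 10.34
|s| = √((-7)² + 3² + 1²) = √59 ≈ 7.681
cos θ = (r·s)/(|r||s|) = -17/(10.34·7.681) ≈ -0.214
θ = arccos(-0.214) ≈ 102.4°

102.4°


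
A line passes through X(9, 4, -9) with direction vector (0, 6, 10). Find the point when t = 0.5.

P(t) = X + t·d
  = (9 + 0·0.5, 4 + 6·0.5, -9 + 10·0.5)
  = (9 + 0, 4 + 3, -9 + 5)
  = (9, 7, -4)

(9, 7, -4)


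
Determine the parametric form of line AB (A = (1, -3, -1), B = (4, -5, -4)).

Direction vector d = B - A = (4 - 1, -5 + 3, -4 + 1) = (3, -2, -3)
Parametric form r = A + t·d:
x = 1 + 3t, y = -3 - 2t, z = -1 - 3t

x = 1 + 3t, y = -3 - 2t, z = -1 - 3t


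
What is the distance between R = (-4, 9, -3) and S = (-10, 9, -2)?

d = √[(x₂-x₁)² + (y₂-y₁)² + (z₂-z₁)²]
  = √[(-6)² + 0² + 1²]
  = √[36 + 0 + 1]
  = √37
  ≈ 6.083

6.083


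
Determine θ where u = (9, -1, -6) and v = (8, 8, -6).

u·v = 9·8 + (-1)·8 + (-6)·(-6) = 72 - 8 + 36 = 100
|u| = √(9² + (-1)² + (-6)²) = √118 ≈ 10.86
|v| = √(8² + 8² + (-6)²) = √164 ≈ 12.81
cos θ = (u·v)/(|u||v|) = 100/(10.86·12.81) ≈ 0.7188
θ = arccos(0.7188) ≈ 44.04°

44.04°


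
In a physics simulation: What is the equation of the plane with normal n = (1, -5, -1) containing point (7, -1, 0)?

The plane through P with normal n = (a, b, c) satisfies n·(r - P) = 0,
i.e. ax + by + cz = a·x₀ + b·y₀ + c·z₀.
d = 1·7 + (-5)·(-1) + (-1)·0
  = 7 + 5 + 0
  = 12
Equation: x - 5y - z = 12

x - 5y - z = 12


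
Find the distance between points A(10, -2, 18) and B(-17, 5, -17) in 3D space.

d = √[(x₂-x₁)² + (y₂-y₁)² + (z₂-z₁)²]
  = √[(-27)² + 7² + (-35)²]
  = √[729 + 49 + 1225]
  = √2003
  ≈ 44.75

44.75


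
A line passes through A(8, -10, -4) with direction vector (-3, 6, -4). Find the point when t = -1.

P(t) = A + t·d
  = (8 + (-3)·(-1), -10 + 6·(-1), -4 + (-4)·(-1))
  = (8 + 3, -10 - 6, -4 + 4)
  = (11, -16, 0)

(11, -16, 0)


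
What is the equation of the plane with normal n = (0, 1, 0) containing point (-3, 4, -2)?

The plane through P with normal n = (a, b, c) satisfies n·(r - P) = 0,
i.e. ax + by + cz = a·x₀ + b·y₀ + c·z₀.
d = 0·(-3) + 1·4 + 0·(-2)
  = 0 + 4 + 0
  = 4
Equation: y = 4

y = 4


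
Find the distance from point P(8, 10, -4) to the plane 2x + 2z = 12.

distance = |a·x₀ + b·y₀ + c·z₀ - d| / √(a² + b² + c²)
  = |2·8 + 0·10 + 2·(-4) - 12| / √(2² + 0² + 2²)
  = |16 + 0 - 8 - 12| / √(4 + 0 + 4)
  = |-4| / √8
  = 4 / 2.828
  ≈ 1.414

1.414


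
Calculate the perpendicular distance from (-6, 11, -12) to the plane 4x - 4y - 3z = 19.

distance = |a·x₀ + b·y₀ + c·z₀ - d| / √(a² + b² + c²)
  = |4·(-6) + (-4)·11 + (-3)·(-12) - 19| / √(4² + (-4)² + (-3)²)
  = |-24 - 44 + 36 - 19| / √(16 + 16 + 9)
  = |-51| / √41
  = 51 / 6.403
  ≈ 7.965

7.965


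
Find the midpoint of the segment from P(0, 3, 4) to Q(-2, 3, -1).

M = ((x₁+x₂)/2, (y₁+y₂)/2, (z₁+z₂)/2)
  = ((0 - 2)/2, (3 + 3)/2, (4 - 1)/2)
  = (-2/2, 6/2, 3/2)
  = (-1, 3, 1.5)

(-1, 3, 1.5)


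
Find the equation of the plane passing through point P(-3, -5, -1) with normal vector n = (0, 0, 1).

The plane through P with normal n = (a, b, c) satisfies n·(r - P) = 0,
i.e. ax + by + cz = a·x₀ + b·y₀ + c·z₀.
d = 0·(-3) + 0·(-5) + 1·(-1)
  = 0 + 0 - 1
  = -1
Equation: z = -1

z = -1


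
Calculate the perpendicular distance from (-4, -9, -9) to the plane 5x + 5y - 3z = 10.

distance = |a·x₀ + b·y₀ + c·z₀ - d| / √(a² + b² + c²)
  = |5·(-4) + 5·(-9) + (-3)·(-9) - 10| / √(5² + 5² + (-3)²)
  = |-20 - 45 + 27 - 10| / √(25 + 25 + 9)
  = |-48| / √59
  = 48 / 7.681
  ≈ 6.249

6.249


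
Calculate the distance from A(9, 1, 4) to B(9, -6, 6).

d = √[(x₂-x₁)² + (y₂-y₁)² + (z₂-z₁)²]
  = √[0² + (-7)² + 2²]
  = √[0 + 49 + 4]
  = √53
  ≈ 7.28

7.28


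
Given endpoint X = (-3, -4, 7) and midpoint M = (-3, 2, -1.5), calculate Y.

Y = 2M - X
  = (2·(-3) - (-3), 2·2 - (-4), 2·(-1.5) - 7)
  = (-6 + 3, 4 + 4, -3 - 7)
  = (-3, 8, -10)

(-3, 8, -10)


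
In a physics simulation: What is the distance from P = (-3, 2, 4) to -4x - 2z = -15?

distance = |a·x₀ + b·y₀ + c·z₀ - d| / √(a² + b² + c²)
  = |(-4)·(-3) + 0·2 + (-2)·4 - (-15)| / √((-4)² + 0² + (-2)²)
  = |12 + 0 - 8 + 15| / √(16 + 0 + 4)
  = |19| / √20
  = 19 / 4.472
  ≈ 4.249

4.249


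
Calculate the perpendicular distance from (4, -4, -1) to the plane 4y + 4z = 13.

distance = |a·x₀ + b·y₀ + c·z₀ - d| / √(a² + b² + c²)
  = |0·4 + 4·(-4) + 4·(-1) - 13| / √(0² + 4² + 4²)
  = |0 - 16 - 4 - 13| / √(0 + 16 + 16)
  = |-33| / √32
  = 33 / 5.657
  ≈ 5.834

5.834


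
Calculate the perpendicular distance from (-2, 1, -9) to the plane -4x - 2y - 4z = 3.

distance = |a·x₀ + b·y₀ + c·z₀ - d| / √(a² + b² + c²)
  = |(-4)·(-2) + (-2)·1 + (-4)·(-9) - 3| / √((-4)² + (-2)² + (-4)²)
  = |8 - 2 + 36 - 3| / √(16 + 4 + 16)
  = |39| / √36
  = 39 / 6
  ≈ 6.5

6.5


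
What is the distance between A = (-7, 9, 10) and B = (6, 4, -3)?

d = √[(x₂-x₁)² + (y₂-y₁)² + (z₂-z₁)²]
  = √[13² + (-5)² + (-13)²]
  = √[169 + 25 + 169]
  = √363
  ≈ 19.05

19.05


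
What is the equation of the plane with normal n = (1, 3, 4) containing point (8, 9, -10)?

The plane through P with normal n = (a, b, c) satisfies n·(r - P) = 0,
i.e. ax + by + cz = a·x₀ + b·y₀ + c·z₀.
d = 1·8 + 3·9 + 4·(-10)
  = 8 + 27 - 40
  = -5
Equation: x + 3y + 4z = -5

x + 3y + 4z = -5


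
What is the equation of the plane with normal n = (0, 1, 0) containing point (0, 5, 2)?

The plane through P with normal n = (a, b, c) satisfies n·(r - P) = 0,
i.e. ax + by + cz = a·x₀ + b·y₀ + c·z₀.
d = 0·0 + 1·5 + 0·2
  = 0 + 5 + 0
  = 5
Equation: y = 5

y = 5


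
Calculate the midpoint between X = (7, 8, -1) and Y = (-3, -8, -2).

M = ((x₁+x₂)/2, (y₁+y₂)/2, (z₁+z₂)/2)
  = ((7 - 3)/2, (8 - 8)/2, (-1 - 2)/2)
  = (4/2, 0/2, -3/2)
  = (2, 0, -1.5)

(2, 0, -1.5)


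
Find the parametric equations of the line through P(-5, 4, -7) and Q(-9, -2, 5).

Direction vector d = Q - P = (-9 + 5, -2 - 4, 5 + 7) = (-4, -6, 12)
Parametric form r = P + t·d:
x = -5 - 4t, y = 4 - 6t, z = -7 + 12t

x = -5 - 4t, y = 4 - 6t, z = -7 + 12t


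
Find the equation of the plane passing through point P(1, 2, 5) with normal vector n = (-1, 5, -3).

The plane through P with normal n = (a, b, c) satisfies n·(r - P) = 0,
i.e. ax + by + cz = a·x₀ + b·y₀ + c·z₀.
d = (-1)·1 + 5·2 + (-3)·5
  = -1 + 10 - 15
  = -6
Equation: -x + 5y - 3z = -6

-x + 5y - 3z = -6


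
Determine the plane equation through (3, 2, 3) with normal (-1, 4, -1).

The plane through P with normal n = (a, b, c) satisfies n·(r - P) = 0,
i.e. ax + by + cz = a·x₀ + b·y₀ + c·z₀.
d = (-1)·3 + 4·2 + (-1)·3
  = -3 + 8 - 3
  = 2
Equation: -x + 4y - z = 2

-x + 4y - z = 2


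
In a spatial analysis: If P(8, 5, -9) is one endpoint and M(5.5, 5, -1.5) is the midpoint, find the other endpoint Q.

Q = 2M - P
  = (2·5.5 - 8, 2·5 - 5, 2·(-1.5) - (-9))
  = (11 - 8, 10 - 5, -3 + 9)
  = (3, 5, 6)

(3, 5, 6)


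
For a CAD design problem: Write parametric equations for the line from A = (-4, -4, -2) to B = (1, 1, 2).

Direction vector d = B - A = (1 + 4, 1 + 4, 2 + 2) = (5, 5, 4)
Parametric form r = A + t·d:
x = -4 + 5t, y = -4 + 5t, z = -2 + 4t

x = -4 + 5t, y = -4 + 5t, z = -2 + 4t


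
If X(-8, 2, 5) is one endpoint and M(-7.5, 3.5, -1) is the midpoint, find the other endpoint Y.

Y = 2M - X
  = (2·(-7.5) - (-8), 2·3.5 - 2, 2·(-1) - 5)
  = (-15 + 8, 7 - 2, -2 - 5)
  = (-7, 5, -7)

(-7, 5, -7)


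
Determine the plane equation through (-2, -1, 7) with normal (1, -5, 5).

The plane through P with normal n = (a, b, c) satisfies n·(r - P) = 0,
i.e. ax + by + cz = a·x₀ + b·y₀ + c·z₀.
d = 1·(-2) + (-5)·(-1) + 5·7
  = -2 + 5 + 35
  = 38
Equation: x - 5y + 5z = 38

x - 5y + 5z = 38


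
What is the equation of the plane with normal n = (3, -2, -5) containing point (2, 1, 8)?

The plane through P with normal n = (a, b, c) satisfies n·(r - P) = 0,
i.e. ax + by + cz = a·x₀ + b·y₀ + c·z₀.
d = 3·2 + (-2)·1 + (-5)·8
  = 6 - 2 - 40
  = -36
Equation: 3x - 2y - 5z = -36

3x - 2y - 5z = -36


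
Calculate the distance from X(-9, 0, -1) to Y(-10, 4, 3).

d = √[(x₂-x₁)² + (y₂-y₁)² + (z₂-z₁)²]
  = √[(-1)² + 4² + 4²]
  = √[1 + 16 + 16]
  = √33
  ≈ 5.745

5.745


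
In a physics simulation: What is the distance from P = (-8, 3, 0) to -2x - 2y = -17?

distance = |a·x₀ + b·y₀ + c·z₀ - d| / √(a² + b² + c²)
  = |(-2)·(-8) + (-2)·3 + 0·0 - (-17)| / √((-2)² + (-2)² + 0²)
  = |16 - 6 + 0 + 17| / √(4 + 4 + 0)
  = |27| / √8
  = 27 / 2.828
  ≈ 9.546

9.546


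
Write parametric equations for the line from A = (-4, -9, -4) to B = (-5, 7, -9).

Direction vector d = B - A = (-5 + 4, 7 + 9, -9 + 4) = (-1, 16, -5)
Parametric form r = A + t·d:
x = -4 - t, y = -9 + 16t, z = -4 - 5t

x = -4 - t, y = -9 + 16t, z = -4 - 5t


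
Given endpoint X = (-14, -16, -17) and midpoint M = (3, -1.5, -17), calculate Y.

Y = 2M - X
  = (2·3 - (-14), 2·(-1.5) - (-16), 2·(-17) - (-17))
  = (6 + 14, -3 + 16, -34 + 17)
  = (20, 13, -17)

(20, 13, -17)


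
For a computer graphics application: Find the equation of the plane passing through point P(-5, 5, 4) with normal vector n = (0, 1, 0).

The plane through P with normal n = (a, b, c) satisfies n·(r - P) = 0,
i.e. ax + by + cz = a·x₀ + b·y₀ + c·z₀.
d = 0·(-5) + 1·5 + 0·4
  = 0 + 5 + 0
  = 5
Equation: y = 5

y = 5


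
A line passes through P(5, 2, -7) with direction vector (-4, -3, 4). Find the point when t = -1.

P(t) = P + t·d
  = (5 + (-4)·(-1), 2 + (-3)·(-1), -7 + 4·(-1))
  = (5 + 4, 2 + 3, -7 - 4)
  = (9, 5, -11)

(9, 5, -11)


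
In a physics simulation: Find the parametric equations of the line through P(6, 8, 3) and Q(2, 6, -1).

Direction vector d = Q - P = (2 - 6, 6 - 8, -1 - 3) = (-4, -2, -4)
Parametric form r = P + t·d:
x = 6 - 4t, y = 8 - 2t, z = 3 - 4t

x = 6 - 4t, y = 8 - 2t, z = 3 - 4t


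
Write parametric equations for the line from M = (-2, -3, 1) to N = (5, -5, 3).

Direction vector d = N - M = (5 + 2, -5 + 3, 3 - 1) = (7, -2, 2)
Parametric form r = M + t·d:
x = -2 + 7t, y = -3 - 2t, z = 1 + 2t

x = -2 + 7t, y = -3 - 2t, z = 1 + 2t


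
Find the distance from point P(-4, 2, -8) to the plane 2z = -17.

distance = |a·x₀ + b·y₀ + c·z₀ - d| / √(a² + b² + c²)
  = |0·(-4) + 0·2 + 2·(-8) - (-17)| / √(0² + 0² + 2²)
  = |0 + 0 - 16 + 17| / √(0 + 0 + 4)
  = |1| / √4
  = 1 / 2
  ≈ 0.5

0.5


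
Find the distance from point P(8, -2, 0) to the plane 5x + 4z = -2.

distance = |a·x₀ + b·y₀ + c·z₀ - d| / √(a² + b² + c²)
  = |5·8 + 0·(-2) + 4·0 - (-2)| / √(5² + 0² + 4²)
  = |40 + 0 + 0 + 2| / √(25 + 0 + 16)
  = |42| / √41
  = 42 / 6.403
  ≈ 6.559

6.559


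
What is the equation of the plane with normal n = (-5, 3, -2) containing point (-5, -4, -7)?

The plane through P with normal n = (a, b, c) satisfies n·(r - P) = 0,
i.e. ax + by + cz = a·x₀ + b·y₀ + c·z₀.
d = (-5)·(-5) + 3·(-4) + (-2)·(-7)
  = 25 - 12 + 14
  = 27
Equation: -5x + 3y - 2z = 27

-5x + 3y - 2z = 27


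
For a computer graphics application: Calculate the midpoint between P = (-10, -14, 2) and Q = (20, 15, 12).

M = ((x₁+x₂)/2, (y₁+y₂)/2, (z₁+z₂)/2)
  = ((-10 + 20)/2, (-14 + 15)/2, (2 + 12)/2)
  = (10/2, 1/2, 14/2)
  = (5, 0.5, 7)

(5, 0.5, 7)


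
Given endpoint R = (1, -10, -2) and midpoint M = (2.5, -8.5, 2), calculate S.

S = 2M - R
  = (2·2.5 - 1, 2·(-8.5) - (-10), 2·2 - (-2))
  = (5 - 1, -17 + 10, 4 + 2)
  = (4, -7, 6)

(4, -7, 6)


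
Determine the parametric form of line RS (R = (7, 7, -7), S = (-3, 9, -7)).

Direction vector d = S - R = (-3 - 7, 9 - 7, -7 + 7) = (-10, 2, 0)
Parametric form r = R + t·d:
x = 7 - 10t, y = 7 + 2t, z = -7

x = 7 - 10t, y = 7 + 2t, z = -7


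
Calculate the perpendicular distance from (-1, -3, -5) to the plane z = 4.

distance = |a·x₀ + b·y₀ + c·z₀ - d| / √(a² + b² + c²)
  = |0·(-1) + 0·(-3) + 1·(-5) - 4| / √(0² + 0² + 1²)
  = |0 + 0 - 5 - 4| / √(0 + 0 + 1)
  = |-9| / √1
  = 9 / 1
  ≈ 9

9


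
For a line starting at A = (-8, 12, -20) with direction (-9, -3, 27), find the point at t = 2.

P(t) = A + t·d
  = (-8 + (-9)·2, 12 + (-3)·2, -20 + 27·2)
  = (-8 - 18, 12 - 6, -20 + 54)
  = (-26, 6, 34)

(-26, 6, 34)


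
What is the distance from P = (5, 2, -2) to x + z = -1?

distance = |a·x₀ + b·y₀ + c·z₀ - d| / √(a² + b² + c²)
  = |1·5 + 0·2 + 1·(-2) - (-1)| / √(1² + 0² + 1²)
  = |5 + 0 - 2 + 1| / √(1 + 0 + 1)
  = |4| / √2
  = 4 / 1.414
  ≈ 2.828

2.828


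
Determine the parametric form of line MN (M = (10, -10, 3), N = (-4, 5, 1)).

Direction vector d = N - M = (-4 - 10, 5 + 10, 1 - 3) = (-14, 15, -2)
Parametric form r = M + t·d:
x = 10 - 14t, y = -10 + 15t, z = 3 - 2t

x = 10 - 14t, y = -10 + 15t, z = 3 - 2t


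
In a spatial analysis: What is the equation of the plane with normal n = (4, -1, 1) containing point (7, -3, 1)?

The plane through P with normal n = (a, b, c) satisfies n·(r - P) = 0,
i.e. ax + by + cz = a·x₀ + b·y₀ + c·z₀.
d = 4·7 + (-1)·(-3) + 1·1
  = 28 + 3 + 1
  = 32
Equation: 4x - y + z = 32

4x - y + z = 32


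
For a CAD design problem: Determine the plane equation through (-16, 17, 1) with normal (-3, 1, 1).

The plane through P with normal n = (a, b, c) satisfies n·(r - P) = 0,
i.e. ax + by + cz = a·x₀ + b·y₀ + c·z₀.
d = (-3)·(-16) + 1·17 + 1·1
  = 48 + 17 + 1
  = 66
Equation: -3x + y + z = 66

-3x + y + z = 66


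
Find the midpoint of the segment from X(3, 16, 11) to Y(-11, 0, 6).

M = ((x₁+x₂)/2, (y₁+y₂)/2, (z₁+z₂)/2)
  = ((3 - 11)/2, (16 + 0)/2, (11 + 6)/2)
  = (-8/2, 16/2, 17/2)
  = (-4, 8, 8.5)

(-4, 8, 8.5)


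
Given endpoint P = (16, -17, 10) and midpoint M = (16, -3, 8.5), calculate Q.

Q = 2M - P
  = (2·16 - 16, 2·(-3) - (-17), 2·8.5 - 10)
  = (32 - 16, -6 + 17, 17 - 10)
  = (16, 11, 7)

(16, 11, 7)


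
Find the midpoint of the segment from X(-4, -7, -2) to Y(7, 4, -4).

M = ((x₁+x₂)/2, (y₁+y₂)/2, (z₁+z₂)/2)
  = ((-4 + 7)/2, (-7 + 4)/2, (-2 - 4)/2)
  = (3/2, -3/2, -6/2)
  = (1.5, -1.5, -3)

(1.5, -1.5, -3)


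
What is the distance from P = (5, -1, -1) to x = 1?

distance = |a·x₀ + b·y₀ + c·z₀ - d| / √(a² + b² + c²)
  = |1·5 + 0·(-1) + 0·(-1) - 1| / √(1² + 0² + 0²)
  = |5 + 0 + 0 - 1| / √(1 + 0 + 0)
  = |4| / √1
  = 4 / 1
  ≈ 4

4


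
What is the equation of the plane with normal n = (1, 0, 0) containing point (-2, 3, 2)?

The plane through P with normal n = (a, b, c) satisfies n·(r - P) = 0,
i.e. ax + by + cz = a·x₀ + b·y₀ + c·z₀.
d = 1·(-2) + 0·3 + 0·2
  = -2 + 0 + 0
  = -2
Equation: x = -2

x = -2
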